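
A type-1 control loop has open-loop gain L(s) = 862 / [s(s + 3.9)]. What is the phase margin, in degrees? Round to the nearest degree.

8°

Gain crossover: |L(jω)| = 1 at ω ≈ 29.2 rad/s.
∠L(j29.2) = −90° − arctan(29.2/3.9) ≈ -172.40°
PM = 180° + (-172.40°) = 7.60°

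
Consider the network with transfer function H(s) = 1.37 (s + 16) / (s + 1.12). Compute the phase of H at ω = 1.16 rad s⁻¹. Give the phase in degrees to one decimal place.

∠(j1.16 + 16) = arctan(1.16/16) = 4.15°
∠(j1.16 + 1.12) = arctan(1.16/1.12) = 46.01°
∠H(j1.16) = 4.15° − 46.01° = -41.86°

-41.9°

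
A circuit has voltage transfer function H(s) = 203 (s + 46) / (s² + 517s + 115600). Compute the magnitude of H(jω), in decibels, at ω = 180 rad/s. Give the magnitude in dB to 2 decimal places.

-10.40 dB

|j180 + 46| = √(180² + 46²) = 185.8
|(j180)² + 517(j180) + 115600| = |83200 + j93060| = 1.248e+05
|H(j180)| = 203 × 185.8 / 1.248e+05 = 0.30213
20 log₁₀(0.30213) = -10.396 dB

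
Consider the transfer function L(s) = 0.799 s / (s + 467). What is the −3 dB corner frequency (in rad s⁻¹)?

For a single-pole high-pass, the −3 dB point is at the pole: ω = 467 rad s⁻¹.

467 rad s⁻¹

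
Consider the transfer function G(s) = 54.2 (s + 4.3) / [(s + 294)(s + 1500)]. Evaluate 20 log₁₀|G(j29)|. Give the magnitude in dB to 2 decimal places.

-48.91 dB

|j29 + 4.3| = √(29² + 4.3²) = 29.32
|j29 + 294| = √(29² + 294²) = 295.4
|j29 + 1500| = √(29² + 1500²) = 1500
|G(j29)| = 54.2 × 29.32 / (295.4 × 1500) = 0.0035851
20 log₁₀(0.0035851) = -48.910 dB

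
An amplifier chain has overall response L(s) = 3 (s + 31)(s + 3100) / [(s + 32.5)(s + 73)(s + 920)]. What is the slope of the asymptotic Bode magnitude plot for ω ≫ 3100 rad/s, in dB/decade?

With 2 zeros and 3 poles, the high-frequency asymptotic slope is 20 × (2 − 3) = -20 dB/decade.

-20 dB/decade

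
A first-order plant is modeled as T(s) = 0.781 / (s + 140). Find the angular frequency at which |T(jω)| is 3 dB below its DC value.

140 rad s⁻¹

For a single-pole low-pass, the −3 dB point is at the pole: ω = 140 rad s⁻¹.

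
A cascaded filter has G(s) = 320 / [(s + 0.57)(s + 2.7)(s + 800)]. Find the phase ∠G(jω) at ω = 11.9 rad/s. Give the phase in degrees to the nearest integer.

-165°

∠(j11.9 + 0.57) = arctan(11.9/0.57) = 87.26°
∠(j11.9 + 2.7) = arctan(11.9/2.7) = 77.22°
∠(j11.9 + 800) = arctan(11.9/800) = 0.85°
∠G(j11.9) = − (87.26° + 77.22° + 0.85°) = -165.33°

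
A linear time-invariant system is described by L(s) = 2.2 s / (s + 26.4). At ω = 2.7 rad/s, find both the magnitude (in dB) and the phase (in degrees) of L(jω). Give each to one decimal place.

|j2.7| = 2.7
|j2.7 + 26.4| = √(2.7² + 26.4²) = 26.54
|L(j2.7)| = 2.2 × 2.7 / 26.54 = 0.22383
20 log₁₀(0.22383) = -13.00 dB
∠(j2.7) = 90.00°
∠(j2.7 + 26.4) = arctan(2.7/26.4) = 5.84°
∠L(j2.7) = 90.00° − 5.84° = 84.16°

|L| = -13.0 dB, ∠L = 84.2°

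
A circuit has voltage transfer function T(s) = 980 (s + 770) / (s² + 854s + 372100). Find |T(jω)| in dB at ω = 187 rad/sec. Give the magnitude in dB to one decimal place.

|j187 + 770| = √(187² + 770²) = 792.4
|(j187)² + 854(j187) + 372100| = |3.3713e+05 + j1.597e+05| = 3.73e+05
|T(j187)| = 980 × 792.4 / 3.73e+05 = 2.0816
20 log₁₀(2.0816) = 6.37 dB

6.4 dB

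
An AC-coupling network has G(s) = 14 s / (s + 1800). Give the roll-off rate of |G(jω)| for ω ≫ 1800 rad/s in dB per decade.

With 1 zero and 1 pole, the high-frequency asymptotic slope is 20 × (1 − 1) = 0 dB/decade.

0 dB/decade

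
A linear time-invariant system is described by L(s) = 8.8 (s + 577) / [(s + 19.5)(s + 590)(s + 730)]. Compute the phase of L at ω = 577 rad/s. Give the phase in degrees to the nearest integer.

-126°

∠(j577 + 577) = arctan(577/577) = 45.00°
∠(j577 + 19.5) = arctan(577/19.5) = 88.06°
∠(j577 + 590) = arctan(577/590) = 44.36°
∠(j577 + 730) = arctan(577/730) = 38.32°
∠L(j577) = 45.00° − (88.06° + 44.36° + 38.32°) = -125.75°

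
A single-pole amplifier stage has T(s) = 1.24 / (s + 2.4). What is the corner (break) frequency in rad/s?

2.4 rad/s

The single real pole at s = −2.4 gives a corner at ω = 2.4 rad/s.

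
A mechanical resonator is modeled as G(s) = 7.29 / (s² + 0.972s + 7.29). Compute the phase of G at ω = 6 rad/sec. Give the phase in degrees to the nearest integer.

-169°

∠[(j6)² + 0.972(j6) + 7.29] = ∠[-28.71 + j5.832] = 168.52°
∠G(j6) = −168.52° = -168.52°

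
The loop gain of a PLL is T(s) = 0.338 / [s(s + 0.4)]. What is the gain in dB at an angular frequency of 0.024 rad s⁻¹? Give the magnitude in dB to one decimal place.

|j0.024 + 0.4| = √(0.024² + 0.4²) = 0.4007
|j0.024| = 0.024
|T(j0.024)| = 0.338 / (0.4007 × 0.024) = 35.145
20 log₁₀(35.145) = 30.92 dB

30.9 dB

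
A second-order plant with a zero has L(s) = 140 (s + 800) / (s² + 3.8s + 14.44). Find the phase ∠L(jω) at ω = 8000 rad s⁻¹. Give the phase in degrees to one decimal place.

∠(j8000 + 800) = arctan(8000/800) = 84.29°
∠[(j8000)² + 3.8(j8000) + 14.44] = ∠[-6.4e+07 + j30400] = 179.97°
∠L(j8000) = 84.29° − 179.97° = -95.68°

-95.7°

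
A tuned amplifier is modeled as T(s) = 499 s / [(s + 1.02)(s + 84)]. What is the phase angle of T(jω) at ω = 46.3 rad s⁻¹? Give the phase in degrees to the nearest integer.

∠(j46.3) = 90.00°
∠(j46.3 + 1.02) = arctan(46.3/1.02) = 88.74°
∠(j46.3 + 84) = arctan(46.3/84) = 28.86°
∠T(j46.3) = 90.00° − (88.74° + 28.86°) = -27.60°

-28 deg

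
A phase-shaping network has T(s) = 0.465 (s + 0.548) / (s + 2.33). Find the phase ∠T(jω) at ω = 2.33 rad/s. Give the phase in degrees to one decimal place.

31.8°

∠(j2.33 + 0.548) = arctan(2.33/0.548) = 76.76°
∠(j2.33 + 2.33) = arctan(2.33/2.33) = 45.00°
∠T(j2.33) = 76.76° − 45.00° = 31.76°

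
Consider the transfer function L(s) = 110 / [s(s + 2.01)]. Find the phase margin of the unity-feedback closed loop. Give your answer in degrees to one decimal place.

Gain crossover: |L(jω)| = 1 at ω ≈ 10.4 rad/s.
∠L(j10.4) = −90° − arctan(10.4/2.01) ≈ -169.05°
PM = 180° + (-169.05°) = 10.95°

10.9 deg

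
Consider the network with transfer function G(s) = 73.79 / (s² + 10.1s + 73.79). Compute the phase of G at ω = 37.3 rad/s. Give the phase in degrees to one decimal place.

∠[(j37.3)² + 10.1(j37.3) + 73.79] = ∠[-1317.5 + j376.73] = 164.04°
∠G(j37.3) = −164.04° = -164.04°

-164.0 deg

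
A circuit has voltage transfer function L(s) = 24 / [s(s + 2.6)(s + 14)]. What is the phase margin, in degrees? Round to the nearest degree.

74 deg

Gain crossover: |L(jω)| = 1 at ω ≈ 0.64 rad/s.
∠L(j0.64) = −90° − arctan(0.64/2.6) − arctan(0.64/14) ≈ -106.44°
PM = 180° + (-106.44°) = 73.56°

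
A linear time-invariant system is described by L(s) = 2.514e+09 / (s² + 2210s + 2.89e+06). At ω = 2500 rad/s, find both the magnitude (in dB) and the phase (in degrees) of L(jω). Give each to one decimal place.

|(j2500)² + 2210(j2500) + 2.89e+06| = |-3.36e+06 + j5.525e+06| = 6.466e+06
|L(j2500)| = 2.514e+09 / 6.466e+06 = 388.77
20 log₁₀(388.77) = 51.79 dB
∠[(j2500)² + 2210(j2500) + 2.89e+06] = ∠[-3.36e+06 + j5.525e+06] = 121.31°
∠L(j2500) = −121.31° = -121.31°

|L| = 51.8 dB, ∠L = -121.3°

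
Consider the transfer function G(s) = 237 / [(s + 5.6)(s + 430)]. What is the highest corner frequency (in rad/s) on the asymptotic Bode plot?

430 rad/s

Break frequencies occur at each pole and zero magnitude: 5.6 rad/s, 430 rad/s.
The highest is 430 rad/s.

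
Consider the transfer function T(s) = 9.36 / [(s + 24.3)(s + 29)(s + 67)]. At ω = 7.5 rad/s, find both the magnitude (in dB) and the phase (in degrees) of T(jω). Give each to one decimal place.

|j7.5 + 24.3| = √(7.5² + 24.3²) = 25.43
|j7.5 + 29| = √(7.5² + 29²) = 29.95
|j7.5 + 67| = √(7.5² + 67²) = 67.42
|T(j7.5)| = 9.36 / (25.43 × 29.95 × 67.42) = 0.00018225
20 log₁₀(0.00018225) = -74.79 dB
∠(j7.5 + 24.3) = arctan(7.5/24.3) = 17.15°
∠(j7.5 + 29) = arctan(7.5/29) = 14.50°
∠(j7.5 + 67) = arctan(7.5/67) = 6.39°
∠T(j7.5) = − (17.15° + 14.50° + 6.39°) = -38.04°

|T| = -74.8 dB, ∠T = -38.0°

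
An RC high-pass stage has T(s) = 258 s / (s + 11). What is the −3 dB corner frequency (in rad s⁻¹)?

For a single-pole high-pass, the −3 dB point is at the pole: ω = 11 rad s⁻¹.

11 rad s⁻¹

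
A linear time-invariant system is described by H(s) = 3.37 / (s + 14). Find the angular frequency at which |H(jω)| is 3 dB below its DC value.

14 rad/sec

For a single-pole low-pass, the −3 dB point is at the pole: ω = 14 rad/sec.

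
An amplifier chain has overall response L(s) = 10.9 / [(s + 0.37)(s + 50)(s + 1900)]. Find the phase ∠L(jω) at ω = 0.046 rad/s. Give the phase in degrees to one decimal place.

∠(j0.046 + 0.37) = arctan(0.046/0.37) = 7.09°
∠(j0.046 + 50) = arctan(0.046/50) = 0.05°
∠(j0.046 + 1900) = arctan(0.046/1900) = 0.00°
∠L(j0.046) = − (7.09° + 0.05° + 0.00°) = -7.14°

-7.1°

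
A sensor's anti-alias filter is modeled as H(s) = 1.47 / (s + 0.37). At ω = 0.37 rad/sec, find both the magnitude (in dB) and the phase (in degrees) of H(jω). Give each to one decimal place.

|H| = 9.0 dB, ∠H = -45.0°

|j0.37 + 0.37| = √(0.37² + 0.37²) = 0.5233
|H(j0.37)| = 1.47 / 0.5233 = 2.8093
20 log₁₀(2.8093) = 8.97 dB
∠(j0.37 + 0.37) = arctan(0.37/0.37) = 45.00°
∠H(j0.37) = −45.00° = -45.00°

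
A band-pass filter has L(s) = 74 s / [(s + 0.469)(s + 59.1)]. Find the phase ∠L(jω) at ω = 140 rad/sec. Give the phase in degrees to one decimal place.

-66.9 deg

∠(j140) = 90.00°
∠(j140 + 0.469) = arctan(140/0.469) = 89.81°
∠(j140 + 59.1) = arctan(140/59.1) = 67.11°
∠L(j140) = 90.00° − (89.81° + 67.11°) = -66.92°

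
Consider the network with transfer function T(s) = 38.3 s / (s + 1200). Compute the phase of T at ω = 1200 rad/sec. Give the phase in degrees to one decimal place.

∠(j1200) = 90.00°
∠(j1200 + 1200) = arctan(1200/1200) = 45.00°
∠T(j1200) = 90.00° − 45.00° = 45.00°

45.0°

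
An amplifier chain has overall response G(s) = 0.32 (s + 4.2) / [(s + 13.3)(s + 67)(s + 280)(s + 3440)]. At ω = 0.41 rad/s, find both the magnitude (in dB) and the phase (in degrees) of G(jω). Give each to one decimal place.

|j0.41 + 4.2| = √(0.41² + 4.2²) = 4.22
|j0.41 + 13.3| = √(0.41² + 13.3²) = 13.31
|j0.41 + 67| = √(0.41² + 67²) = 67
|j0.41 + 280| = √(0.41² + 280²) = 280
|j0.41 + 3440| = √(0.41² + 3440²) = 3440
|G(j0.41)| = 0.32 × 4.22 / (13.31 × 67 × 280 × 3440) = 1.5725e-09
20 log₁₀(1.5725e-09) = -176.07 dB
∠(j0.41 + 4.2) = arctan(0.41/4.2) = 5.58°
∠(j0.41 + 13.3) = arctan(0.41/13.3) = 1.77°
∠(j0.41 + 67) = arctan(0.41/67) = 0.35°
∠(j0.41 + 280) = arctan(0.41/280) = 0.08°
∠(j0.41 + 3440) = arctan(0.41/3440) = 0.01°
∠G(j0.41) = 5.58° − (1.77° + 0.35° + 0.08° + 0.01°) = 3.37°

|G| = -176.1 dB, ∠G = 3.4°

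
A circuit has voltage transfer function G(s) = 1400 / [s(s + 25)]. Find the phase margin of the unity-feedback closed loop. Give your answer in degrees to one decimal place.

36.7°

Gain crossover: |G(jω)| = 1 at ω ≈ 33.5 rad s⁻¹.
∠G(j33.5) = −90° − arctan(33.5/25) ≈ -143.26°
PM = 180° + (-143.26°) = 36.74°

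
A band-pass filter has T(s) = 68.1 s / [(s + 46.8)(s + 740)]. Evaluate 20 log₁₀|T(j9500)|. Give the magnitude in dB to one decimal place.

-42.9 dB

|j9500| = 9500
|j9500 + 46.8| = √(9500² + 46.8²) = 9500
|j9500 + 740| = √(9500² + 740²) = 9529
|T(j9500)| = 68.1 × 9500 / (9500 × 9529) = 0.0071467
20 log₁₀(0.0071467) = -42.92 dB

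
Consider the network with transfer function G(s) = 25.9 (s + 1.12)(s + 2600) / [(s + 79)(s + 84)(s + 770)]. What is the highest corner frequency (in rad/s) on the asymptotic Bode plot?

Break frequencies occur at each pole and zero magnitude: 1.12 rad/s, 79 rad/s, 84 rad/s, 770 rad/s, 2600 rad/s.
The highest is 2600 rad/s.

2600 rad/s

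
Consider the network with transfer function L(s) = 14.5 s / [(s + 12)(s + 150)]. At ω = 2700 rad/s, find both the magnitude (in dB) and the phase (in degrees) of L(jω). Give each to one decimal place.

|L| = -45.4 dB, ∠L = -86.6°

|j2700| = 2700
|j2700 + 12| = √(2700² + 12²) = 2700
|j2700 + 150| = √(2700² + 150²) = 2704
|L(j2700)| = 14.5 × 2700 / (2700 × 2704) = 0.005362
20 log₁₀(0.005362) = -45.41 dB
∠(j2700) = 90.00°
∠(j2700 + 12) = arctan(2700/12) = 89.75°
∠(j2700 + 150) = arctan(2700/150) = 86.82°
∠L(j2700) = 90.00° − (89.75° + 86.82°) = -86.57°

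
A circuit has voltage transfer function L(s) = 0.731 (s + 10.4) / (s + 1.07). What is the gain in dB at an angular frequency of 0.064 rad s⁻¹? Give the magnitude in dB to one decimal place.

17.0 dB

|j0.064 + 10.4| = √(0.064² + 10.4²) = 10.4
|j0.064 + 1.07| = √(0.064² + 1.07²) = 1.072
|L(j0.064)| = 0.731 × 10.4 / 1.072 = 7.0925
20 log₁₀(7.0925) = 17.02 dB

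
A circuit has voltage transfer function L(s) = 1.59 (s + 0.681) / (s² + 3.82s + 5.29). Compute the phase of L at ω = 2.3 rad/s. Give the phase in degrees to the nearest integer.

∠(j2.3 + 0.681) = arctan(2.3/0.681) = 73.51°
∠[(j2.3)² + 3.82(j2.3) + 5.29] = ∠[8.8818e-16 + j8.786] = 90.00°
∠L(j2.3) = 73.51° − 90.00° = -16.49°

-16°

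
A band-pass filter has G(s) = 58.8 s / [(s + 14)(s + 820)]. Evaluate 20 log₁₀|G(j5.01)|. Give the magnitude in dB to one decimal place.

|j5.01| = 5.01
|j5.01 + 14| = √(5.01² + 14²) = 14.87
|j5.01 + 820| = √(5.01² + 820²) = 820
|G(j5.01)| = 58.8 × 5.01 / (14.87 × 820) = 0.02416
20 log₁₀(0.02416) = -32.34 dB

-32.3 dB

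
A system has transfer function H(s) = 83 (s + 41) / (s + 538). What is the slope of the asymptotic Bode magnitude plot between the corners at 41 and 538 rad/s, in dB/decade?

In this band the factors already past their corner are: zero at 41; net slope = 20 dB/decade.

20 dB/decade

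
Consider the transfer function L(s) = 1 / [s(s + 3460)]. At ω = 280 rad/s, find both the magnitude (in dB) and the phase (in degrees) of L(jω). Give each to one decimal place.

|j280 + 3460| = √(280² + 3460²) = 3471
|j280| = 280
|L(j280)| = 1 / (3471 × 280) = 1.0288e-06
20 log₁₀(1.0288e-06) = -119.75 dB
∠(j280 + 3460) = arctan(280/3460) = 4.63°
∠(j280) = 90.00°
∠L(j280) = − (4.63° + 90.00°) = -94.63°

|L| = -119.8 dB, ∠L = -94.6°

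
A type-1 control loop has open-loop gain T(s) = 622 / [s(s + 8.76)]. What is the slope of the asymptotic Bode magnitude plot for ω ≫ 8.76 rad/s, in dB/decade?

With 0 zeros and 2 poles, the high-frequency asymptotic slope is 20 × (0 − 2) = -40 dB/decade.

-40 dB/decade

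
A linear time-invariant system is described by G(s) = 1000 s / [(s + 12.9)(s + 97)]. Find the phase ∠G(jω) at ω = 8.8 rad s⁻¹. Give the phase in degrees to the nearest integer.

∠(j8.8) = 90.00°
∠(j8.8 + 12.9) = arctan(8.8/12.9) = 34.30°
∠(j8.8 + 97) = arctan(8.8/97) = 5.18°
∠G(j8.8) = 90.00° − (34.30° + 5.18°) = 50.52°

51 deg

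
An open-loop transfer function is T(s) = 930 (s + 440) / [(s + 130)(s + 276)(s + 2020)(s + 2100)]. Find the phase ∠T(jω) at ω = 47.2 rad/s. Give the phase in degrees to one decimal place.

∠(j47.2 + 440) = arctan(47.2/440) = 6.12°
∠(j47.2 + 130) = arctan(47.2/130) = 19.95°
∠(j47.2 + 276) = arctan(47.2/276) = 9.70°
∠(j47.2 + 2020) = arctan(47.2/2020) = 1.34°
∠(j47.2 + 2100) = arctan(47.2/2100) = 1.29°
∠T(j47.2) = 6.12° − (19.95° + 9.70° + 1.34° + 1.29°) = -26.16°

-26.2 deg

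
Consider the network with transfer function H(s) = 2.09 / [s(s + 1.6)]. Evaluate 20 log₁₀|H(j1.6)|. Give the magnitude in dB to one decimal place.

|j1.6 + 1.6| = √(1.6² + 1.6²) = 2.263
|j1.6| = 1.6
|H(j1.6)| = 2.09 / (2.263 × 1.6) = 0.57729
20 log₁₀(0.57729) = -4.77 dB

-4.8 dB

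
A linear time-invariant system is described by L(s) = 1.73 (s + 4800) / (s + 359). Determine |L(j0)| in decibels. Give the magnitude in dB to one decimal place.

27.3 dB

L(0) = 1.73 × 4800 / 359 = 23.131
20 log₁₀(23.131) = 27.28 dB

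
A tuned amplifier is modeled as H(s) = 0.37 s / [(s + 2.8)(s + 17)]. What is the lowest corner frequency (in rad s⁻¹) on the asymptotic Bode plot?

Break frequencies occur at each pole and zero magnitude: 2.8 rad s⁻¹, 17 rad s⁻¹.
The lowest is 2.8 rad s⁻¹.

2.8 rad s⁻¹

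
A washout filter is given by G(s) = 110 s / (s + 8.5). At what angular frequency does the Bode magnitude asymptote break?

The single real pole at s = −8.5 gives a corner at ω = 8.5 rad/s.

8.5 rad/s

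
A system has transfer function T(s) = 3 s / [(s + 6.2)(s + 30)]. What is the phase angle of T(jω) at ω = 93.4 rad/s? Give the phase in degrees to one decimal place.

-68.4°

∠(j93.4) = 90.00°
∠(j93.4 + 6.2) = arctan(93.4/6.2) = 86.20°
∠(j93.4 + 30) = arctan(93.4/30) = 72.19°
∠T(j93.4) = 90.00° − (86.20° + 72.19°) = -68.40°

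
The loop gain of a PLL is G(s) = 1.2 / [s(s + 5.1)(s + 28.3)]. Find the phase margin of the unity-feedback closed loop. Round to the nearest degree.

90°

Gain crossover: |G(jω)| = 1 at ω ≈ 0.00831 rad/s.
∠G(j0.00831) = −90° − arctan(0.00831/5.1) − arctan(0.00831/28.3) ≈ -90.11°
PM = 180° + (-90.11°) = 89.89°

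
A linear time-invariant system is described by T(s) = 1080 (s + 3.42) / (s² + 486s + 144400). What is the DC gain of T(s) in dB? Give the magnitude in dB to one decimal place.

-31.8 dB

T(0) = 1080 × 3.42 / 144400 = 0.025579
20 log₁₀(0.025579) = -31.84 dB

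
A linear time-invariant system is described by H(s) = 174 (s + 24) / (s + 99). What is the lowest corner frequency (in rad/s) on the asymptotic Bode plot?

24 rad/s

Break frequencies occur at each pole and zero magnitude: 24 rad/s, 99 rad/s.
The lowest is 24 rad/s.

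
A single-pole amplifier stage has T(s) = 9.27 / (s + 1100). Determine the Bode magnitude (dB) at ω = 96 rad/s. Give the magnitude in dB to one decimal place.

-41.5 dB

|j96 + 1100| = √(96² + 1100²) = 1104
|T(j96)| = 9.27 / 1104 = 0.0083954
20 log₁₀(0.0083954) = -41.52 dB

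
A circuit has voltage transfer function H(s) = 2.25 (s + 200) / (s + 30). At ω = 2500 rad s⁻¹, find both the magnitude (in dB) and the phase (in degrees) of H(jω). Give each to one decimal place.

|j2500 + 200| = √(2500² + 200²) = 2508
|j2500 + 30| = √(2500² + 30²) = 2500
|H(j2500)| = 2.25 × 2508 / 2500 = 2.257
20 log₁₀(2.257) = 7.07 dB
∠(j2500 + 200) = arctan(2500/200) = 85.43°
∠(j2500 + 30) = arctan(2500/30) = 89.31°
∠H(j2500) = 85.43° − 89.31° = -3.89°

|H| = 7.1 dB, ∠H = -3.9°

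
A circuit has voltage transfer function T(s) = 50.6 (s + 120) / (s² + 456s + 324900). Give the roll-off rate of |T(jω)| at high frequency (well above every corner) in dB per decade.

With 1 zero and 2 poles, the high-frequency asymptotic slope is 20 × (1 − 2) = -20 dB/decade.

-20 dB/decade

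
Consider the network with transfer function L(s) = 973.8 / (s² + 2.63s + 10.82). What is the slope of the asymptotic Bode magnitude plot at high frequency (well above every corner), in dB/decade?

-40 dB/decade

With 0 zeros and 2 poles, the high-frequency asymptotic slope is 20 × (0 − 2) = -40 dB/decade.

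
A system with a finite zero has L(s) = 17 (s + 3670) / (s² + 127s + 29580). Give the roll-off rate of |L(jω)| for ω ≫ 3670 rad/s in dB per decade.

-20 dB/decade

With 1 zero and 2 poles, the high-frequency asymptotic slope is 20 × (1 − 2) = -20 dB/decade.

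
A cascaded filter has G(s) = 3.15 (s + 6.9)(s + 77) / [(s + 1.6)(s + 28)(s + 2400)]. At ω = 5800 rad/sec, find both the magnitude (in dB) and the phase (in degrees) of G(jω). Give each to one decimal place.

|G| = -66.0 dB, ∠G = -68.1 deg

|j5800 + 6.9| = √(5800² + 6.9²) = 5800
|j5800 + 77| = √(5800² + 77²) = 5801
|j5800 + 1.6| = √(5800² + 1.6²) = 5800
|j5800 + 28| = √(5800² + 28²) = 5800
|j5800 + 2400| = √(5800² + 2400²) = 6277
|G(j5800)| = 3.15 × 5800 × 5801 / (5800 × 5800 × 6277) = 0.00050188
20 log₁₀(0.00050188) = -65.99 dB
∠(j5800 + 6.9) = arctan(5800/6.9) = 89.93°
∠(j5800 + 77) = arctan(5800/77) = 89.24°
∠(j5800 + 1.6) = arctan(5800/1.6) = 89.98°
∠(j5800 + 28) = arctan(5800/28) = 89.72°
∠(j5800 + 2400) = arctan(5800/2400) = 67.52°
∠G(j5800) = 89.93° + 89.24° − (89.98° + 89.72° + 67.52°) = -68.06°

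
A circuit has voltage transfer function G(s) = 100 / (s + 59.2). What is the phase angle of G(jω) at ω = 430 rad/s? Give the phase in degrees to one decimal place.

∠(j430 + 59.2) = arctan(430/59.2) = 82.16°
∠G(j430) = −82.16° = -82.16°

-82.2°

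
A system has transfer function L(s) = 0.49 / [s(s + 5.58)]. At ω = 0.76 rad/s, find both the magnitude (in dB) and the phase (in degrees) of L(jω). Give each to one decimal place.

|j0.76 + 5.58| = √(0.76² + 5.58²) = 5.632
|j0.76| = 0.76
|L(j0.76)| = 0.49 / (5.632 × 0.76) = 0.11449
20 log₁₀(0.11449) = -18.82 dB
∠(j0.76 + 5.58) = arctan(0.76/5.58) = 7.76°
∠(j0.76) = 90.00°
∠L(j0.76) = − (7.76° + 90.00°) = -97.76°

|L| = -18.8 dB, ∠L = -97.8°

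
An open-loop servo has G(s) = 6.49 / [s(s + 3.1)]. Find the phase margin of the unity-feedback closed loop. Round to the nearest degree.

Gain crossover: |G(jω)| = 1 at ω ≈ 1.81 rad/sec.
∠G(j1.81) = −90° − arctan(1.81/3.1) ≈ -120.26°
PM = 180° + (-120.26°) = 59.74°

60°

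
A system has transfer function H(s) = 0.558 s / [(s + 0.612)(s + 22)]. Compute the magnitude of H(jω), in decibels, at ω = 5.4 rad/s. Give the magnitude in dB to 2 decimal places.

-32.23 dB

|j5.4| = 5.4
|j5.4 + 0.612| = √(5.4² + 0.612²) = 5.435
|j5.4 + 22| = √(5.4² + 22²) = 22.65
|H(j5.4)| = 0.558 × 5.4 / (5.435 × 22.65) = 0.024476
20 log₁₀(0.024476) = -32.225 dB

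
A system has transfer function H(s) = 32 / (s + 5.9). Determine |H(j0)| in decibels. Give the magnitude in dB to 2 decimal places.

H(0) = 32 / 5.9 = 5.4237
20 log₁₀(5.4237) = 14.686 dB

14.69 dB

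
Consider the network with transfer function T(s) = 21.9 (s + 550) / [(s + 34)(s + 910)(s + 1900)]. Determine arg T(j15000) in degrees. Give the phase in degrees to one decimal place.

∠(j15000 + 550) = arctan(15000/550) = 87.90°
∠(j15000 + 34) = arctan(15000/34) = 89.87°
∠(j15000 + 910) = arctan(15000/910) = 86.53°
∠(j15000 + 1900) = arctan(15000/1900) = 82.78°
∠T(j15000) = 87.90° − (89.87° + 86.53° + 82.78°) = -171.28°

-171.3°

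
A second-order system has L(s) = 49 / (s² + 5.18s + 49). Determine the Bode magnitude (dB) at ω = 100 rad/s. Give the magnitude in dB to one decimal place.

-46.2 dB

|(j100)² + 5.18(j100) + 49| = |-9951 + j518| = 9964
|L(j100)| = 49 / 9964 = 0.0049175
20 log₁₀(0.0049175) = -46.17 dB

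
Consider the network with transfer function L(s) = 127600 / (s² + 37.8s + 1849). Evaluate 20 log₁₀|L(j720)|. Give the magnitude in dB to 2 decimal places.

|(j720)² + 37.8(j720) + 1849| = |-5.1655e+05 + j27216| = 5.173e+05
|L(j720)| = 127600 / 5.173e+05 = 0.24668
20 log₁₀(0.24668) = -12.157 dB

-12.16 dB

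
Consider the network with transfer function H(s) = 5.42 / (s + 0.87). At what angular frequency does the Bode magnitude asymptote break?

0.87 rad/sec

The single real pole at s = −0.87 gives a corner at ω = 0.87 rad/sec.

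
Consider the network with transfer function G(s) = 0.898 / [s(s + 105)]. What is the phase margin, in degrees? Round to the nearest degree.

90 deg

Gain crossover: |G(jω)| = 1 at ω ≈ 0.00855 rad/sec.
∠G(j0.00855) = −90° − arctan(0.00855/105) ≈ -90.00°
PM = 180° + (-90.00°) = 90.00°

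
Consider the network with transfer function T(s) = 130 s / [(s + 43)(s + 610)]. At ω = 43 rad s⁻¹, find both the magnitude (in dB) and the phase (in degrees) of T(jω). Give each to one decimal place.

|T| = -16.5 dB, ∠T = 41.0°

|j43| = 43
|j43 + 43| = √(43² + 43²) = 60.81
|j43 + 610| = √(43² + 610²) = 611.5
|T(j43)| = 130 × 43 / (60.81 × 611.5) = 0.15032
20 log₁₀(0.15032) = -16.46 dB
∠(j43) = 90.00°
∠(j43 + 43) = arctan(43/43) = 45.00°
∠(j43 + 610) = arctan(43/610) = 4.03°
∠T(j43) = 90.00° − (45.00° + 4.03°) = 40.97°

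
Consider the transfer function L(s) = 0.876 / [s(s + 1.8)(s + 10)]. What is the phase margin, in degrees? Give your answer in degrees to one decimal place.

88.2°

Gain crossover: |L(jω)| = 1 at ω ≈ 0.0486 rad/sec.
∠L(j0.0486) = −90° − arctan(0.0486/1.8) − arctan(0.0486/10) ≈ -91.83°
PM = 180° + (-91.83°) = 88.17°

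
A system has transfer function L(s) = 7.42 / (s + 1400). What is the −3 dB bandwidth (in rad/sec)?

For a single-pole low-pass, the −3 dB point is at the pole: ω = 1400 rad/sec.

1400 rad/sec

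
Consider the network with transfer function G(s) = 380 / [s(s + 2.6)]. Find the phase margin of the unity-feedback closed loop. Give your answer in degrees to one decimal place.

Gain crossover: |G(jω)| = 1 at ω ≈ 19.4 rad/s.
∠G(j19.4) = −90° − arctan(19.4/2.6) ≈ -172.37°
PM = 180° + (-172.37°) = 7.63°

7.6°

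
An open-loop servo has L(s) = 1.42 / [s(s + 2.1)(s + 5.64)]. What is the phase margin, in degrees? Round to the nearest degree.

Gain crossover: |L(jω)| = 1 at ω ≈ 0.12 rad/s.
∠L(j0.12) = −90° − arctan(0.12/2.1) − arctan(0.12/5.64) ≈ -94.48°
PM = 180° + (-94.48°) = 85.52°

86°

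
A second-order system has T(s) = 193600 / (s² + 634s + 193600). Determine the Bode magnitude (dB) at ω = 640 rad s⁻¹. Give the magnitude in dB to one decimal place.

|(j640)² + 634(j640) + 193600| = |-2.16e+05 + j4.0576e+05| = 4.597e+05
|T(j640)| = 193600 / 4.597e+05 = 0.42117
20 log₁₀(0.42117) = -7.51 dB

-7.5 dB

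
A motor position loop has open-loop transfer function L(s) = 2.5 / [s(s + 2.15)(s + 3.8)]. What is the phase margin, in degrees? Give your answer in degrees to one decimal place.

77.5°

Gain crossover: |L(jω)| = 1 at ω ≈ 0.302 rad/s.
∠L(j0.302) = −90° − arctan(0.302/2.15) − arctan(0.302/3.8) ≈ -102.54°
PM = 180° + (-102.54°) = 77.46°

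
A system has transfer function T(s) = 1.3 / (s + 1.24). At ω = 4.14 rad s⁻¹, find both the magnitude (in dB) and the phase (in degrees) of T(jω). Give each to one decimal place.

|T| = -10.4 dB, ∠T = -73.3°

|j4.14 + 1.24| = √(4.14² + 1.24²) = 4.322
|T(j4.14)| = 1.3 / 4.322 = 0.30081
20 log₁₀(0.30081) = -10.43 dB
∠(j4.14 + 1.24) = arctan(4.14/1.24) = 73.33°
∠T(j4.14) = −73.33° = -73.33°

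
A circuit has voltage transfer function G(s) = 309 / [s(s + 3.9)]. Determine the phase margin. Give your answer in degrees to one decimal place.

12.7 deg

Gain crossover: |G(jω)| = 1 at ω ≈ 17.4 rad/sec.
∠G(j17.4) = −90° − arctan(17.4/3.9) ≈ -167.34°
PM = 180° + (-167.34°) = 12.66°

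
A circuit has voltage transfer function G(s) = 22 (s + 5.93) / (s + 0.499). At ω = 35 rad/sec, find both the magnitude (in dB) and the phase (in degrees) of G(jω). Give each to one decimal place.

|j35 + 5.93| = √(35² + 5.93²) = 35.5
|j35 + 0.499| = √(35² + 0.499²) = 35
|G(j35)| = 22 × 35.5 / 35 = 22.311
20 log₁₀(22.311) = 26.97 dB
∠(j35 + 5.93) = arctan(35/5.93) = 80.38°
∠(j35 + 0.499) = arctan(35/0.499) = 89.18°
∠G(j35) = 80.38° − 89.18° = -8.80°

|G| = 27.0 dB, ∠G = -8.8 deg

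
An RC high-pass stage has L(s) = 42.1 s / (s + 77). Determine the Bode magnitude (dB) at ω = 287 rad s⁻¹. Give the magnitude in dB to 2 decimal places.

32.18 dB

|j287| = 287
|j287 + 77| = √(287² + 77²) = 297.1
|L(j287)| = 42.1 × 287 / 297.1 = 40.662
20 log₁₀(40.662) = 32.184 dB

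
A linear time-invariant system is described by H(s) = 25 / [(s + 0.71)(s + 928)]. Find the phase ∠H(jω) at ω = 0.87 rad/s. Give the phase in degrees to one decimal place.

-50.8°

∠(j0.87 + 0.71) = arctan(0.87/0.71) = 50.78°
∠(j0.87 + 928) = arctan(0.87/928) = 0.05°
∠H(j0.87) = − (50.78° + 0.05°) = -50.84°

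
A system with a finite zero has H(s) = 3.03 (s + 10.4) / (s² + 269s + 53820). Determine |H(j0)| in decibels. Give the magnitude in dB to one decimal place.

H(0) = 3.03 × 10.4 / 53820 = 0.00058551
20 log₁₀(0.00058551) = -64.65 dB

-64.6 dB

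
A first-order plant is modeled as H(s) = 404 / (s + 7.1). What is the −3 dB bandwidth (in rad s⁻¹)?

For a single-pole low-pass, the −3 dB point is at the pole: ω = 7.1 rad s⁻¹.

7.1 rad s⁻¹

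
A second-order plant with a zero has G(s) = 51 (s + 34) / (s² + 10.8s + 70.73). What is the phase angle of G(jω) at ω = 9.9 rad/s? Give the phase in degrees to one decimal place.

∠(j9.9 + 34) = arctan(9.9/34) = 16.23°
∠[(j9.9)² + 10.8(j9.9) + 70.73] = ∠[-27.28 + j106.92] = 104.31°
∠G(j9.9) = 16.23° − 104.31° = -88.08°

-88.1 deg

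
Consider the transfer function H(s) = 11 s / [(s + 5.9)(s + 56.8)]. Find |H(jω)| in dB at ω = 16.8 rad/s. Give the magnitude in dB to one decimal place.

|j16.8| = 16.8
|j16.8 + 5.9| = √(16.8² + 5.9²) = 17.81
|j16.8 + 56.8| = √(16.8² + 56.8²) = 59.23
|H(j16.8)| = 11 × 16.8 / (17.81 × 59.23) = 0.17522
20 log₁₀(0.17522) = -15.13 dB

-15.1 dB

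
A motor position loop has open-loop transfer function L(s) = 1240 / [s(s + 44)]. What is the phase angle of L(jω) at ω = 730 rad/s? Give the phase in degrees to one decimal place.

∠(j730 + 44) = arctan(730/44) = 86.55°
∠(j730) = 90.00°
∠L(j730) = − (86.55° + 90.00°) = -176.55°

-176.6°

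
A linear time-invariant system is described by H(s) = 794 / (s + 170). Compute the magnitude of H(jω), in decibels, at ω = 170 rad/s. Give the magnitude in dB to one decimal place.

10.4 dB

|j170 + 170| = √(170² + 170²) = 240.4
|H(j170)| = 794 / 240.4 = 3.3026
20 log₁₀(3.3026) = 10.38 dB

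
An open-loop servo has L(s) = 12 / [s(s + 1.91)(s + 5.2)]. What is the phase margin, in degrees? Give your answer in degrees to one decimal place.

Gain crossover: |L(jω)| = 1 at ω ≈ 1.04 rad/s.
∠L(j1.04) = −90° − arctan(1.04/1.91) − arctan(1.04/5.2) ≈ -129.89°
PM = 180° + (-129.89°) = 50.11°

50.1°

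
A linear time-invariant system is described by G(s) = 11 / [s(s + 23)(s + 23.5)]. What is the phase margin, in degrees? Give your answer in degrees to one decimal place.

Gain crossover: |G(jω)| = 1 at ω ≈ 0.0204 rad s⁻¹.
∠G(j0.0204) = −90° − arctan(0.0204/23) − arctan(0.0204/23.5) ≈ -90.10°
PM = 180° + (-90.10°) = 89.90°

89.9°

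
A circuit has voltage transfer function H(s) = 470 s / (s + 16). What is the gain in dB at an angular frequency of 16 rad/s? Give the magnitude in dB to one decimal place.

|j16| = 16
|j16 + 16| = √(16² + 16²) = 22.63
|H(j16)| = 470 × 16 / 22.63 = 332.34
20 log₁₀(332.34) = 50.43 dB

50.4 dB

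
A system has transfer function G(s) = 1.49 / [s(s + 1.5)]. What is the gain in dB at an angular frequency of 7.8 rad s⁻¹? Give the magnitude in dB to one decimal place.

|j7.8 + 1.5| = √(7.8² + 1.5²) = 7.943
|j7.8| = 7.8
|G(j7.8)| = 1.49 / (7.943 × 7.8) = 0.02405
20 log₁₀(0.02405) = -32.38 dB

-32.4 dB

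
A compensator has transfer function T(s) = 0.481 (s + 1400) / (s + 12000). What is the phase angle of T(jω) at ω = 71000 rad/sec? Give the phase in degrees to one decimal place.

∠(j71000 + 1400) = arctan(71000/1400) = 88.87°
∠(j71000 + 12000) = arctan(71000/12000) = 80.41°
∠T(j71000) = 88.87° − 80.41° = 8.46°

8.5 deg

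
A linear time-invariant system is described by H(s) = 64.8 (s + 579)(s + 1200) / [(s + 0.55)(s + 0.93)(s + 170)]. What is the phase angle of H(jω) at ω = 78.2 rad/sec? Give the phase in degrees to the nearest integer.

-192 deg

∠(j78.2 + 579) = arctan(78.2/579) = 7.69°
∠(j78.2 + 1200) = arctan(78.2/1200) = 3.73°
∠(j78.2 + 0.55) = arctan(78.2/0.55) = 89.60°
∠(j78.2 + 0.93) = arctan(78.2/0.93) = 89.32°
∠(j78.2 + 170) = arctan(78.2/170) = 24.70°
∠H(j78.2) = 7.69° + 3.73° − (89.60° + 89.32° + 24.70°) = -192.20°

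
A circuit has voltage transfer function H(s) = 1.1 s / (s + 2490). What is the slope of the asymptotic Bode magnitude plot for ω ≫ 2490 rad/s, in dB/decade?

With 1 zero and 1 pole, the high-frequency asymptotic slope is 20 × (1 − 1) = 0 dB/decade.

0 dB/decade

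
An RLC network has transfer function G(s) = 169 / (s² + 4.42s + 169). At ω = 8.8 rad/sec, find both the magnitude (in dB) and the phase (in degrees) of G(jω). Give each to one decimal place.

|(j8.8)² + 4.42(j8.8) + 169| = |91.56 + j38.896| = 99.48
|G(j8.8)| = 169 / 99.48 = 1.6988
20 log₁₀(1.6988) = 4.60 dB
∠[(j8.8)² + 4.42(j8.8) + 169] = ∠[91.56 + j38.896] = 23.02°
∠G(j8.8) = −23.02° = -23.02°

|G| = 4.6 dB, ∠G = -23.0°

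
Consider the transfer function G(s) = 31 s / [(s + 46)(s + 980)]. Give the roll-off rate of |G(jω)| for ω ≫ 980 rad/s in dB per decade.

With 1 zero and 2 poles, the high-frequency asymptotic slope is 20 × (1 − 2) = -20 dB/decade.

-20 dB/decade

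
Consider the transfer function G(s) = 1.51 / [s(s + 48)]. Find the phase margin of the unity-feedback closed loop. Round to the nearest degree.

Gain crossover: |G(jω)| = 1 at ω ≈ 0.0315 rad/s.
∠G(j0.0315) = −90° − arctan(0.0315/48) ≈ -90.04°
PM = 180° + (-90.04°) = 89.96°

90°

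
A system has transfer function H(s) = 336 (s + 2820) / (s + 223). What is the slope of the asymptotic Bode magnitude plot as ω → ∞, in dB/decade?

0 dB/decade

With 1 zero and 1 pole, the high-frequency asymptotic slope is 20 × (1 − 1) = 0 dB/decade.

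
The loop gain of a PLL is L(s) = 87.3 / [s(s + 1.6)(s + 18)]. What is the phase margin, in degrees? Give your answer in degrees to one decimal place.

33.6°

Gain crossover: |L(jω)| = 1 at ω ≈ 1.93 rad s⁻¹.
∠L(j1.93) = −90° − arctan(1.93/1.6) − arctan(1.93/18) ≈ -146.39°
PM = 180° + (-146.39°) = 33.61°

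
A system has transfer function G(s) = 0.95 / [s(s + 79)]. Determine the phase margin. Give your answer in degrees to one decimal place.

Gain crossover: |G(jω)| = 1 at ω ≈ 0.012 rad/s.
∠G(j0.012) = −90° − arctan(0.012/79) ≈ -90.01°
PM = 180° + (-90.01°) = 89.99°

90.0°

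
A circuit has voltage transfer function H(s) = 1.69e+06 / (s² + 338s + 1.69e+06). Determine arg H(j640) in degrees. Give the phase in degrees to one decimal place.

-9.6°

∠[(j640)² + 338(j640) + 1.69e+06] = ∠[1.2804e+06 + j2.1632e+05] = 9.59°
∠H(j640) = −9.59° = -9.59°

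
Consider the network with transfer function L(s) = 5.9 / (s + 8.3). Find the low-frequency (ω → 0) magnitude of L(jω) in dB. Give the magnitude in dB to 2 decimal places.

L(0) = 5.9 / 8.3 = 0.71084
20 log₁₀(0.71084) = -2.965 dB

-2.96 dB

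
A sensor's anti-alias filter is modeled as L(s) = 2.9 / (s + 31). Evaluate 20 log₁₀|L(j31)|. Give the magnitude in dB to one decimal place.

|j31 + 31| = √(31² + 31²) = 43.84
|L(j31)| = 2.9 / 43.84 = 0.066149
20 log₁₀(0.066149) = -23.59 dB

-23.6 dB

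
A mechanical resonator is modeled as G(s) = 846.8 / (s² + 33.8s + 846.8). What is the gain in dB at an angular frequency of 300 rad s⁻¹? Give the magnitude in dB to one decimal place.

-40.5 dB

|(j300)² + 33.8(j300) + 846.8| = |-89153 + j10140| = 8.973e+04
|G(j300)| = 846.8 / 8.973e+04 = 0.0094374
20 log₁₀(0.0094374) = -40.50 dB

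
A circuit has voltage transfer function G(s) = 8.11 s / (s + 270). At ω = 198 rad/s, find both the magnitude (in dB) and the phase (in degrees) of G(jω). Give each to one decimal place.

|j198| = 198
|j198 + 270| = √(198² + 270²) = 334.8
|G(j198)| = 8.11 × 198 / 334.8 = 4.796
20 log₁₀(4.796) = 13.62 dB
∠(j198) = 90.00°
∠(j198 + 270) = arctan(198/270) = 36.25°
∠G(j198) = 90.00° − 36.25° = 53.75°

|G| = 13.6 dB, ∠G = 53.7°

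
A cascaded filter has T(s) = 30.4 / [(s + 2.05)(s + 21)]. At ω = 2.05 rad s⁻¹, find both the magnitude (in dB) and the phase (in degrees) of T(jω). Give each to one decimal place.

|j2.05 + 2.05| = √(2.05² + 2.05²) = 2.899
|j2.05 + 21| = √(2.05² + 21²) = 21.1
|T(j2.05)| = 30.4 / (2.899 × 21.1) = 0.49697
20 log₁₀(0.49697) = -6.07 dB
∠(j2.05 + 2.05) = arctan(2.05/2.05) = 45.00°
∠(j2.05 + 21) = arctan(2.05/21) = 5.58°
∠T(j2.05) = − (45.00° + 5.58°) = -50.58°

|T| = -6.1 dB, ∠T = -50.6°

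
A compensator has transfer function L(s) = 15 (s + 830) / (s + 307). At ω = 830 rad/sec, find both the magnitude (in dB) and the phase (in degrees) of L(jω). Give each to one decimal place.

|L| = 26.0 dB, ∠L = -24.7°

|j830 + 830| = √(830² + 830²) = 1174
|j830 + 307| = √(830² + 307²) = 885
|L(j830)| = 15 × 1174 / 885 = 19.896
20 log₁₀(19.896) = 25.98 dB
∠(j830 + 830) = arctan(830/830) = 45.00°
∠(j830 + 307) = arctan(830/307) = 69.70°
∠L(j830) = 45.00° − 69.70° = -24.70°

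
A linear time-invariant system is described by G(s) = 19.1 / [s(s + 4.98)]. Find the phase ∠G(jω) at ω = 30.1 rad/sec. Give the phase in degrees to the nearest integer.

-171°

∠(j30.1 + 4.98) = arctan(30.1/4.98) = 80.61°
∠(j30.1) = 90.00°
∠G(j30.1) = − (80.61° + 90.00°) = -170.61°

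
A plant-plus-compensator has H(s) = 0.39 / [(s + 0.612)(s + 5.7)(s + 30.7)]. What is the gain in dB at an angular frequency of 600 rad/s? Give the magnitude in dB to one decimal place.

|j600 + 0.612| = √(600² + 0.612²) = 600
|j600 + 5.7| = √(600² + 5.7²) = 600
|j600 + 30.7| = √(600² + 30.7²) = 600.8
|H(j600)| = 0.39 / (600 × 600 × 600.8) = 1.8031e-09
20 log₁₀(1.8031e-09) = -174.88 dB

-174.9 dB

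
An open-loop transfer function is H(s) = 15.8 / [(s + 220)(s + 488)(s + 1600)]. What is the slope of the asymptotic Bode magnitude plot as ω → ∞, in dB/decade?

With 0 zeros and 3 poles, the high-frequency asymptotic slope is 20 × (0 − 3) = -60 dB/decade.

-60 dB/decade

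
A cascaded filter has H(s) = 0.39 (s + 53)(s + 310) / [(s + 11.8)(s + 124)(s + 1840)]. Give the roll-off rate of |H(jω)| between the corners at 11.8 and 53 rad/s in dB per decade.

In this band the factors already past their corner are: pole at 11.8; net slope = -20 dB/decade.

-20 dB/decade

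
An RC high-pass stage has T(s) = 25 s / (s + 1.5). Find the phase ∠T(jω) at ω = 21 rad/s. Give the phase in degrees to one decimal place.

∠(j21) = 90.00°
∠(j21 + 1.5) = arctan(21/1.5) = 85.91°
∠T(j21) = 90.00° − 85.91° = 4.09°

4.1°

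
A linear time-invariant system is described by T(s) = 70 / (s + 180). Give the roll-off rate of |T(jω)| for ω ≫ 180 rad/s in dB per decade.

-20 dB/decade

With 0 zeros and 1 pole, the high-frequency asymptotic slope is 20 × (0 − 1) = -20 dB/decade.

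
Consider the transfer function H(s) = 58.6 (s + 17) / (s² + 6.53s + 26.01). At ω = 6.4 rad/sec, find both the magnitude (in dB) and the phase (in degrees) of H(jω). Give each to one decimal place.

|H| = 27.6 dB, ∠H = -89.1°

|j6.4 + 17| = √(6.4² + 17²) = 18.16
|(j6.4)² + 6.53(j6.4) + 26.01| = |-14.95 + j41.792| = 44.39
|H(j6.4)| = 58.6 × 18.16 / 44.39 = 23.982
20 log₁₀(23.982) = 27.60 dB
∠(j6.4 + 17) = arctan(6.4/17) = 20.63°
∠[(j6.4)² + 6.53(j6.4) + 26.01] = ∠[-14.95 + j41.792] = 109.68°
∠H(j6.4) = 20.63° − 109.68° = -89.05°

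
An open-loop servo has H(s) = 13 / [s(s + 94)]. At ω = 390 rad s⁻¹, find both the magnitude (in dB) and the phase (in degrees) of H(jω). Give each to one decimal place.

|j390 + 94| = √(390² + 94²) = 401.2
|j390| = 390
|H(j390)| = 13 / (401.2 × 390) = 8.3091e-05
20 log₁₀(8.3091e-05) = -81.61 dB
∠(j390 + 94) = arctan(390/94) = 76.45°
∠(j390) = 90.00°
∠H(j390) = − (76.45° + 90.00°) = -166.45°

|H| = -81.6 dB, ∠H = -166.4°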